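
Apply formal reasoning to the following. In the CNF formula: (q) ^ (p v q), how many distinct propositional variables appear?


Identify each variable that appears in the formula.
Variables found: p, q
Count = 2

2


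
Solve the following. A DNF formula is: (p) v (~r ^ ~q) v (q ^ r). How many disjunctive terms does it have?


A DNF formula is a disjunction of terms (conjunctions).
Terms are separated by v.
Counting the disjuncts: 3 terms.

3


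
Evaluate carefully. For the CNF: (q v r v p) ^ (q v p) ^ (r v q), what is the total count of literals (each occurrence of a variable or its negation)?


Counting literals in each clause:
Clause 1: 3 literal(s)
Clause 2: 2 literal(s)
Clause 3: 2 literal(s)
Total = 7

7


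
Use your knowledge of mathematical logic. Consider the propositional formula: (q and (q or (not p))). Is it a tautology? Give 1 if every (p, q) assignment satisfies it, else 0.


Check all 4 assignments:
p=0, q=0: 0
p=0, q=1: 1
p=1, q=0: 0
p=1, q=1: 1
Satisfying count = 2/4.
Tautology iff count = 4: no.

0


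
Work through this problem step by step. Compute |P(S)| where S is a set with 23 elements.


The power set of a set with n elements has 2^n elements.
|P(S)| = 2^23 = 8388608

8388608


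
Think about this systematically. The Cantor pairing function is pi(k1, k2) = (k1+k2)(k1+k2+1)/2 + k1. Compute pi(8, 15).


k1 + k2 = 23
(k1+k2)(k1+k2+1)/2 = 23 * 24 / 2 = 276
pi = 276 + 8 = 284

284


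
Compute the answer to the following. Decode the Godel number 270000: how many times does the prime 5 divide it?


Factorize 270000 by dividing by 5 repeatedly.
Division steps: 5 divides 270000 exactly 4 time(s).
Exponent of 5 = 4

4


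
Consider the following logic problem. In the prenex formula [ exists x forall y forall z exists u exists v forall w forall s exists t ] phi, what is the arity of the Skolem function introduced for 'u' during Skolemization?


Quantifier prefix: exists x forall y forall z exists u exists v forall w forall s exists t
'u' is existentially quantified at position 4.
Universal variables preceding it: y, z
Skolem function arity = 2

2


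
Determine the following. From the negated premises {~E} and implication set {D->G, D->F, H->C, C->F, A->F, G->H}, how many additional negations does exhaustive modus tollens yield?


Initial negated facts: {~E}
Apply modus tollens to closure:
  (no implication fires)
Final negated: {~E}
New negations: {(none)}
Count = 0

0


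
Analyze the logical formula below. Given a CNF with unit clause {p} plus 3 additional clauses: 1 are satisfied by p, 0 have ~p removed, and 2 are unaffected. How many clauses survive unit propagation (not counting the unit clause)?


Satisfied (removed): 1
Shortened (remain): 0
Unchanged (remain): 2
Remaining = 0 + 2 = 2

2


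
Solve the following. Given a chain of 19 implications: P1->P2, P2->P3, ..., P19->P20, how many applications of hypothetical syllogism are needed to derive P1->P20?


With 19 implications in a chain connecting 20 propositions:
P1->P2, P2->P3, ..., P19->P20
Steps needed = (number of implications) - 1 = 19 - 1 = 18

18


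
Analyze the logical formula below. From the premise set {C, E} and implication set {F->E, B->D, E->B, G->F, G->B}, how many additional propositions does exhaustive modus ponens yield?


Initial facts: {C, E}
Apply modus ponens to closure:
  E and E->B  =>  B
  B and B->D  =>  D
Final known: {B, C, D, E}
New propositions: {B, D}
Count = 2

2


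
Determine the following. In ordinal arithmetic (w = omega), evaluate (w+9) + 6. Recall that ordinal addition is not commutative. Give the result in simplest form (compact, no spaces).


Compute (w+9) + 6.
Ordinal + is associative but NOT commutative; for finite n>0, n + w = w but w + n stays w+n.
By associativity: (w+9) + 6 = w + (9+6) = w+15.
Result = w+15

w+15


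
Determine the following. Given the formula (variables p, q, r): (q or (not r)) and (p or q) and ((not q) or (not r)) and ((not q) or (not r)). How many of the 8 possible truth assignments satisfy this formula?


Evaluate all 8 assignments for p, q, r:
p=0, q=0, r=0: 0
p=0, q=0, r=1: 0
p=0, q=1, r=0: 1
p=0, q=1, r=1: 0
p=1, q=0, r=0: 1
p=1, q=0, r=1: 0
p=1, q=1, r=0: 1
p=1, q=1, r=1: 0
Satisfying count = 3

3


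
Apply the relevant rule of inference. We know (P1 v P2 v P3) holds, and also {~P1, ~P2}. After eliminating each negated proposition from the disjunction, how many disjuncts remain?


Original disjuncts (3): P1, P2, P3
Negated (eliminate): ~P1, ~P2
Remaining disjuncts: P3
Count = 3 - 2 = 1

1


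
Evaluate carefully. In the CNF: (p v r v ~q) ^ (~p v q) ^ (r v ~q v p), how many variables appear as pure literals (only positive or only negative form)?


Check each variable for pure literal status:
p: mixed (not pure)
q: mixed (not pure)
r: pure positive
Pure literal count = 1

1


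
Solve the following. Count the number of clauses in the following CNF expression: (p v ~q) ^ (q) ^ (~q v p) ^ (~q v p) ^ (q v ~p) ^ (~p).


A CNF formula is a conjunction of clauses.
Clauses are separated by ^.
Counting the conjuncts: 6 clauses.

6


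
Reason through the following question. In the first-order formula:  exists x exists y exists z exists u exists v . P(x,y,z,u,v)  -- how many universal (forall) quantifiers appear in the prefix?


Quantifier prefix: exists x exists y exists z exists u exists v
Mark each quantifier type:
  E E E E E
Universal count = 0, Existential count = 5
Asked for universal (forall) quantifiers: 0

0


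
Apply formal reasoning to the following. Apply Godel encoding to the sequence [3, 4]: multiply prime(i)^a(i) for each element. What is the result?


Encode each element as an exponent of the corresponding prime:
  2^3 = 8
  3^4 = 81
Product = 8 * 81 = 648

648


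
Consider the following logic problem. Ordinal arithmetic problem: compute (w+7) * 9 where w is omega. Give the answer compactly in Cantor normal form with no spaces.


Compute (w+7) * 9.
Ordinal * is associative and left-distributive over +, but NOT commutative; for finite n>1, n*w = w but w*n stays w*n.
(w+7) * 9 = (w+7) repeated 9 times. Each intermediate +7 is absorbed by the following w; only the last survives: w*9+7.
Result = w*9+7

w*9+7


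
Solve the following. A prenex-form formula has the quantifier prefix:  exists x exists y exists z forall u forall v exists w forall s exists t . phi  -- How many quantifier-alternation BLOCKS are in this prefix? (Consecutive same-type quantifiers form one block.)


Quantifier-type sequence: E E E A A E A E  (A=forall, E=exists)
Group into maximal same-type runs:
  Ex3 | Ax2 | Ex1 | Ax1 | Ex1
Number of blocks = 5

5


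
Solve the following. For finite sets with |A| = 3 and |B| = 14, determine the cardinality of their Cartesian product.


The Cartesian product A x B contains all ordered pairs (a, b).
|A x B| = |A| * |B| = 3 * 14 = 42

42


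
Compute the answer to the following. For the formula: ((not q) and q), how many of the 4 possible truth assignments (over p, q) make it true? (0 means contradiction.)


Check all 4 assignments:
p=0, q=0: 0
p=0, q=1: 0
p=1, q=0: 0
p=1, q=1: 0
Count of True = 0

0


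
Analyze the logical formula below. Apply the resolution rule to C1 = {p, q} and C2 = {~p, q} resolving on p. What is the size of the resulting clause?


Remove p from C1 and ~p from C2.
C1 remainder: {q}
C2 remainder: {q}
Union (resolvent): {q}
Resolvent has 1 literal(s).

1


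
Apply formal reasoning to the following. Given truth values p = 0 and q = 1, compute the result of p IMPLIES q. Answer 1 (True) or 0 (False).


p = 0, q = 1
Operation: p IMPLIES q
Evaluate: 0 IMPLIES 1 = 1

1


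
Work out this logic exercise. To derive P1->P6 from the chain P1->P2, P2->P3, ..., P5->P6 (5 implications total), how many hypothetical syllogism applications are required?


With 5 implications in a chain connecting 6 propositions:
P1->P2, P2->P3, ..., P5->P6
Steps needed = (number of implications) - 1 = 5 - 1 = 4

4


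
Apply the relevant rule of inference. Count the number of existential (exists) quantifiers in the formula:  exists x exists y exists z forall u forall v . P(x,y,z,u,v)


Quantifier prefix: exists x exists y exists z forall u forall v
Mark each quantifier type:
  E E E U U
Universal count = 2, Existential count = 3
Asked for existential (exists) quantifiers: 3

3


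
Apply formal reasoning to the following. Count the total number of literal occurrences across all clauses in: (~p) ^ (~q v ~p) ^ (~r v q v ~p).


Counting literals in each clause:
Clause 1: 1 literal(s)
Clause 2: 2 literal(s)
Clause 3: 3 literal(s)
Total = 6

6


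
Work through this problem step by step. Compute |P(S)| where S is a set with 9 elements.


The power set of a set with n elements has 2^n elements.
|P(S)| = 2^9 = 512

512


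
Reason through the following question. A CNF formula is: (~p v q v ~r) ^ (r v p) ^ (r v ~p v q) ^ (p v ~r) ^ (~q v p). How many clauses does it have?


A CNF formula is a conjunction of clauses.
Clauses are separated by ^.
Counting the conjuncts: 5 clauses.

5


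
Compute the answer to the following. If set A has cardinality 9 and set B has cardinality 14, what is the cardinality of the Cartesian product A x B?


The Cartesian product A x B contains all ordered pairs (a, b).
|A x B| = |A| * |B| = 9 * 14 = 126

126


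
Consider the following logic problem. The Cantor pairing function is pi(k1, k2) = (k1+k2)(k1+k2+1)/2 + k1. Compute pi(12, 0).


k1 + k2 = 12
(k1+k2)(k1+k2+1)/2 = 12 * 13 / 2 = 78
pi = 78 + 12 = 90

90


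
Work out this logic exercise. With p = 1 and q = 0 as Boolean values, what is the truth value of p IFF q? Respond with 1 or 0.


p = 1, q = 0
Operation: p IFF q
Evaluate: 1 IFF 0 = 0

0


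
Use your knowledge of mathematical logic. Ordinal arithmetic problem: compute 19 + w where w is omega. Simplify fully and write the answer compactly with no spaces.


Compute 19 + w.
Ordinal + is associative but NOT commutative; for finite n>0, n + w = w but w + n stays w+n.
Any finite left addend is absorbed by w on the right: 19 + w = w.
Result = w

w


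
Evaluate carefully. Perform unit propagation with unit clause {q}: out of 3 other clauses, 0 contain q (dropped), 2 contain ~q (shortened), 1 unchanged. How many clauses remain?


Satisfied (removed): 0
Shortened (remain): 2
Unchanged (remain): 1
Remaining = 2 + 1 = 3

3


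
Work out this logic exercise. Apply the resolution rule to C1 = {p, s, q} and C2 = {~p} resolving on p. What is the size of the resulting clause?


Remove p from C1 and ~p from C2.
C1 remainder: {s, q}
C2 remainder: {}
Union (resolvent): {q, s}
Resolvent has 2 literal(s).

2


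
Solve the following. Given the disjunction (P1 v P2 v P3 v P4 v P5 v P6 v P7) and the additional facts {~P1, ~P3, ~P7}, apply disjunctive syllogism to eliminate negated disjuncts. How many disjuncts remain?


Original disjuncts (7): P1, P2, P3, P4, P5, P6, P7
Negated (eliminate): ~P1, ~P3, ~P7
Remaining disjuncts: P2, P4, P5, P6
Count = 7 - 3 = 4

4


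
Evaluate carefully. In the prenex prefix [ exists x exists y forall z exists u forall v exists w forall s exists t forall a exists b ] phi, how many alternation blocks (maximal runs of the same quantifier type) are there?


Quantifier-type sequence: E E A E A E A E A E  (A=forall, E=exists)
Group into maximal same-type runs:
  Ex2 | Ax1 | Ex1 | Ax1 | Ex1 | Ax1 | Ex1 | Ax1 | Ex1
Number of blocks = 9

9


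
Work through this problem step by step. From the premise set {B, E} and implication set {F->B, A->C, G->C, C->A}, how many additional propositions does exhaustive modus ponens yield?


Initial facts: {B, E}
Apply modus ponens to closure:
  (no implication fires)
Final known: {B, E}
New propositions: {(none)}
Count = 0

0


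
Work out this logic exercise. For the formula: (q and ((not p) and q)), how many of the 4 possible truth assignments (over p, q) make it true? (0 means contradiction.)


Check all 4 assignments:
p=0, q=0: 0
p=0, q=1: 1
p=1, q=0: 0
p=1, q=1: 0
Count of True = 1

1


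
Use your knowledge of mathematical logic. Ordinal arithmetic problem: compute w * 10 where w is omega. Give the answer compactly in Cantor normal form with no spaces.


Compute w * 10.
Ordinal * is associative and left-distributive over +, but NOT commutative; for finite n>1, n*w = w but w*n stays w*n.
w * 10 means 10 copies of w concatenated: w*10.
Result = w*10

w*10


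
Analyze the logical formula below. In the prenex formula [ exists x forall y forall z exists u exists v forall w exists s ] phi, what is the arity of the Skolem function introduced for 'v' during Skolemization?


Quantifier prefix: exists x forall y forall z exists u exists v forall w exists s
'v' is existentially quantified at position 5.
Universal variables preceding it: y, z
Skolem function arity = 2

2


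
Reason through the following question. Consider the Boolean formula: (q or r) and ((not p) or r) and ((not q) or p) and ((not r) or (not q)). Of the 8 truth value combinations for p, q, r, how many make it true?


Evaluate all 8 assignments for p, q, r:
p=0, q=0, r=0: 0
p=0, q=0, r=1: 1
p=0, q=1, r=0: 0
p=0, q=1, r=1: 0
p=1, q=0, r=0: 0
p=1, q=0, r=1: 1
p=1, q=1, r=0: 0
p=1, q=1, r=1: 0
Satisfying count = 2

2


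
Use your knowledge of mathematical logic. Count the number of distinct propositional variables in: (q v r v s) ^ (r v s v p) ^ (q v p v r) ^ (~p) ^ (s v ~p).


Identify each variable that appears in the formula.
Variables found: p, q, r, s
Count = 4

4


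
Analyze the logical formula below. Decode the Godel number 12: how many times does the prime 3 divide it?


Factorize 12 by dividing by 3 repeatedly.
Division steps: 3 divides 12 exactly 1 time(s).
Exponent of 3 = 1

1


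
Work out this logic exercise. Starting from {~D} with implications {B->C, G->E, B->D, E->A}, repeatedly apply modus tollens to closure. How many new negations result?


Initial negated facts: {~D}
Apply modus tollens to closure:
  ~D and B->D  =>  ~B
Final negated: {~B, ~D}
New negations: {~B}
Count = 1

1


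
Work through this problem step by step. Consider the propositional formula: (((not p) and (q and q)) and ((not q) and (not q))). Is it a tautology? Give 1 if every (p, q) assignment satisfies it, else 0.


Check all 4 assignments:
p=0, q=0: 0
p=0, q=1: 0
p=1, q=0: 0
p=1, q=1: 0
Satisfying count = 0/4.
Tautology iff count = 4: no.

0


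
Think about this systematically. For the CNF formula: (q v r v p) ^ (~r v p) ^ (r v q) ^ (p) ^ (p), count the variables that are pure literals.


Check each variable for pure literal status:
p: pure positive
q: pure positive
r: mixed (not pure)
Pure literal count = 2

2


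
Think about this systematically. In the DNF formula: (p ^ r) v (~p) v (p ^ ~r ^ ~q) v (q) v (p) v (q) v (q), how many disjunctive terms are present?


A DNF formula is a disjunction of terms (conjunctions).
Terms are separated by v.
Counting the disjuncts: 7 terms.

7


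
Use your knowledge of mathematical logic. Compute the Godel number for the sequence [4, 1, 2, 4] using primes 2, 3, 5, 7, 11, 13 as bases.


Encode each element as an exponent of the corresponding prime:
  2^4 = 16
  3^1 = 3
  5^2 = 25
  7^4 = 2401
Product = 16 * 3 * 25 * 2401 = 2881200

2881200


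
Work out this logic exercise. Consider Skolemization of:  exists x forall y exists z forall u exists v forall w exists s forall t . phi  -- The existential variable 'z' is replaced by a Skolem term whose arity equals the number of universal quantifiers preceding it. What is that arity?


Quantifier prefix: exists x forall y exists z forall u exists v forall w exists s forall t
'z' is existentially quantified at position 3.
Universal variables preceding it: y
Skolem function arity = 1

1


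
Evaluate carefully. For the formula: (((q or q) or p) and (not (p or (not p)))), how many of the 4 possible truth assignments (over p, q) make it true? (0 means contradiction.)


Check all 4 assignments:
p=0, q=0: 0
p=0, q=1: 0
p=1, q=0: 0
p=1, q=1: 0
Count of True = 0

0


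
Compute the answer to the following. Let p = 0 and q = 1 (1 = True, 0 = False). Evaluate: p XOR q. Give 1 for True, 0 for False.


p = 0, q = 1
Operation: p XOR q
Evaluate: 0 XOR 1 = 1

1


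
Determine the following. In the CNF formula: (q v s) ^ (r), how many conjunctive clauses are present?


A CNF formula is a conjunction of clauses.
Clauses are separated by ^.
Counting the conjuncts: 2 clauses.

2


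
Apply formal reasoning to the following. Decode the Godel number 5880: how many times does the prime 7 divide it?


Factorize 5880 by dividing by 7 repeatedly.
Division steps: 7 divides 5880 exactly 2 time(s).
Exponent of 7 = 2

2


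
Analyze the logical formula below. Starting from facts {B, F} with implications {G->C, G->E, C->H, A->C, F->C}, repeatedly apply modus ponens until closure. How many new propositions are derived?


Initial facts: {B, F}
Apply modus ponens to closure:
  F and F->C  =>  C
  C and C->H  =>  H
Final known: {B, C, F, H}
New propositions: {C, H}
Count = 2

2


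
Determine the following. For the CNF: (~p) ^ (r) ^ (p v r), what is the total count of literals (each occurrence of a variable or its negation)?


Counting literals in each clause:
Clause 1: 1 literal(s)
Clause 2: 1 literal(s)
Clause 3: 2 literal(s)
Total = 4

4


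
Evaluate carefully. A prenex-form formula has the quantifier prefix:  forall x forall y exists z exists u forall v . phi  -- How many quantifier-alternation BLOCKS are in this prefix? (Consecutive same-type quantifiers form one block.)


Quantifier-type sequence: A A E E A  (A=forall, E=exists)
Group into maximal same-type runs:
  Ax2 | Ex2 | Ax1
Number of blocks = 3

3


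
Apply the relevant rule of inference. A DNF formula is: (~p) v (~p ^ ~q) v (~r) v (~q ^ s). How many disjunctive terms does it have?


A DNF formula is a disjunction of terms (conjunctions).
Terms are separated by v.
Counting the disjuncts: 4 terms.

4


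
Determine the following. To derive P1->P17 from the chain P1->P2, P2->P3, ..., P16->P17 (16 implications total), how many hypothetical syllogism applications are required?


With 16 implications in a chain connecting 17 propositions:
P1->P2, P2->P3, ..., P16->P17
Steps needed = (number of implications) - 1 = 16 - 1 = 15

15


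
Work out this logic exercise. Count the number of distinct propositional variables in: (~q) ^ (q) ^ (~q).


Identify each variable that appears in the formula.
Variables found: q
Count = 1

1


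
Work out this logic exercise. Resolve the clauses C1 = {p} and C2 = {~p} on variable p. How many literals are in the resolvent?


Remove p from C1 and ~p from C2.
C1 remainder: {}
C2 remainder: {}
Union (resolvent): {} (empty clause)
Resolvent has 0 literal(s).

0


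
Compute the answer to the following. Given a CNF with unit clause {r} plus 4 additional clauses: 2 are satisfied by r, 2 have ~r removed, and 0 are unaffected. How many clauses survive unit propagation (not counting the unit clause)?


Satisfied (removed): 2
Shortened (remain): 2
Unchanged (remain): 0
Remaining = 2 + 0 = 2

2


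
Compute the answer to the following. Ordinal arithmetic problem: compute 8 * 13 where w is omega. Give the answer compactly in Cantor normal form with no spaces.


Compute 8 * 13.
Ordinal * is associative and left-distributive over +, but NOT commutative; for finite n>1, n*w = w but w*n stays w*n.
Both finite; ordinal * agrees with natural *: 8 * 13 = 104.
Result = 104

104


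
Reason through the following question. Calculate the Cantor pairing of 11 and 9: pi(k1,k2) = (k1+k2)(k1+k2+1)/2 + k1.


k1 + k2 = 20
(k1+k2)(k1+k2+1)/2 = 20 * 21 / 2 = 210
pi = 210 + 11 = 221

221


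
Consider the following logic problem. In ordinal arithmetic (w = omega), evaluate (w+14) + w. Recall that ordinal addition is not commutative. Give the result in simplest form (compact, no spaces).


Compute (w+14) + w.
Ordinal + is associative but NOT commutative; for finite n>0, n + w = w but w + n stays w+n.
(w+14) + w = w + (14+w) = w + w = w*2 (the finite tail 14 is absorbed by the right w).
Result = w*2

w*2


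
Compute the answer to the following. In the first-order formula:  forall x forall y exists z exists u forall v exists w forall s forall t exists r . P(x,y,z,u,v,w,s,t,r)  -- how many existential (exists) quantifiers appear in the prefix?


Quantifier prefix: forall x forall y exists z exists u forall v exists w forall s forall t exists r
Mark each quantifier type:
  U U E E U E U U E
Universal count = 5, Existential count = 4
Asked for existential (exists) quantifiers: 4

4


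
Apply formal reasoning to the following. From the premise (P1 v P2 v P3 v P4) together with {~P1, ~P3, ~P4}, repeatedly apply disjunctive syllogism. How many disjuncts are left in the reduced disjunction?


Original disjuncts (4): P1, P2, P3, P4
Negated (eliminate): ~P1, ~P3, ~P4
Remaining disjuncts: P2
Count = 4 - 3 = 1

1


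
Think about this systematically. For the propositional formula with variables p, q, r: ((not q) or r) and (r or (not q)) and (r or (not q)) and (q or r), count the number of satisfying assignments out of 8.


Evaluate all 8 assignments for p, q, r:
p=0, q=0, r=0: 0
p=0, q=0, r=1: 1
p=0, q=1, r=0: 0
p=0, q=1, r=1: 1
p=1, q=0, r=0: 0
p=1, q=0, r=1: 1
p=1, q=1, r=0: 0
p=1, q=1, r=1: 1
Satisfying count = 4

4


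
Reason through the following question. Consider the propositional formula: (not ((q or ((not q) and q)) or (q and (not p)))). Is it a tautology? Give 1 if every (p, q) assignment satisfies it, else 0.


Check all 4 assignments:
p=0, q=0: 1
p=0, q=1: 0
p=1, q=0: 1
p=1, q=1: 0
Satisfying count = 2/4.
Tautology iff count = 4: no.

0


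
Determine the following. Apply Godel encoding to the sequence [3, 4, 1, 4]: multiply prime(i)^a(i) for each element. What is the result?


Encode each element as an exponent of the corresponding prime:
  2^3 = 8
  3^4 = 81
  5^1 = 5
  7^4 = 2401
Product = 8 * 81 * 5 * 2401 = 7779240

7779240


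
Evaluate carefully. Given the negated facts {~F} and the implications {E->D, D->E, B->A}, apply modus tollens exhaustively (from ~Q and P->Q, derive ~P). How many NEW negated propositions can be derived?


Initial negated facts: {~F}
Apply modus tollens to closure:
  (no implication fires)
Final negated: {~F}
New negations: {(none)}
Count = 0

0


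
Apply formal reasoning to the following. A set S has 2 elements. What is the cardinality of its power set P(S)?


The power set of a set with n elements has 2^n elements.
|P(S)| = 2^2 = 4

4


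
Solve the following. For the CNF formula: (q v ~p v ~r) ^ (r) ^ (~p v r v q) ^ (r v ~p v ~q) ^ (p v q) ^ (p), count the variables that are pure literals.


Check each variable for pure literal status:
p: mixed (not pure)
q: mixed (not pure)
r: mixed (not pure)
Pure literal count = 0

0


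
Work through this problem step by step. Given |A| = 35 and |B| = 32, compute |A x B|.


The Cartesian product A x B contains all ordered pairs (a, b).
|A x B| = |A| * |B| = 35 * 32 = 1120

1120


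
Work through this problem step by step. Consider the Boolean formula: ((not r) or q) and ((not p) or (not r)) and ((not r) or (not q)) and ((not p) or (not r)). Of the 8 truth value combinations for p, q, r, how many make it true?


Evaluate all 8 assignments for p, q, r:
p=0, q=0, r=0: 1
p=0, q=0, r=1: 0
p=0, q=1, r=0: 1
p=0, q=1, r=1: 0
p=1, q=0, r=0: 1
p=1, q=0, r=1: 0
p=1, q=1, r=0: 1
p=1, q=1, r=1: 0
Satisfying count = 4

4


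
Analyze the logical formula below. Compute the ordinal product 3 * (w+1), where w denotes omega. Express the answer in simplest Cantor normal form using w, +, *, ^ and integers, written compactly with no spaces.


Compute 3 * (w+1).
Ordinal * is associative and left-distributive over +, but NOT commutative; for finite n>1, n*w = w but w*n stays w*n.
By left-distributivity: 3 * (w+1) = 3*w + 3*1 = w + 3 = w+3.
Result = w+3

w+3


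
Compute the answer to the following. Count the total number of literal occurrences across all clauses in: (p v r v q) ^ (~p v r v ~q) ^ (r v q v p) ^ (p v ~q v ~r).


Counting literals in each clause:
Clause 1: 3 literal(s)
Clause 2: 3 literal(s)
Clause 3: 3 literal(s)
Clause 4: 3 literal(s)
Total = 12

12


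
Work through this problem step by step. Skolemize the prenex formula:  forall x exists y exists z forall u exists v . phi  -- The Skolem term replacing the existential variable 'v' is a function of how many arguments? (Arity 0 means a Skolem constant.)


Quantifier prefix: forall x exists y exists z forall u exists v
'v' is existentially quantified at position 5.
Universal variables preceding it: x, u
Skolem function arity = 2

2


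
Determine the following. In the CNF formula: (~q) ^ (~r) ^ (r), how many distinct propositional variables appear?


Identify each variable that appears in the formula.
Variables found: q, r
Count = 2

2


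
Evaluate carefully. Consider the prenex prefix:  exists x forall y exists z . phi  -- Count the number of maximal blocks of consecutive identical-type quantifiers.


Quantifier-type sequence: E A E  (A=forall, E=exists)
Group into maximal same-type runs:
  Ex1 | Ax1 | Ex1
Number of blocks = 3

3


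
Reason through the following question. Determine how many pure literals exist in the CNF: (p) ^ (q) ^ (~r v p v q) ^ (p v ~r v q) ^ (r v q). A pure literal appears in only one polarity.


Check each variable for pure literal status:
p: pure positive
q: pure positive
r: mixed (not pure)
Pure literal count = 2

2


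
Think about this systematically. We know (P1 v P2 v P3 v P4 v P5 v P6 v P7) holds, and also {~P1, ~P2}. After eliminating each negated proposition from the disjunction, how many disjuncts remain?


Original disjuncts (7): P1, P2, P3, P4, P5, P6, P7
Negated (eliminate): ~P1, ~P2
Remaining disjuncts: P3, P4, P5, P6, P7
Count = 7 - 2 = 5

5


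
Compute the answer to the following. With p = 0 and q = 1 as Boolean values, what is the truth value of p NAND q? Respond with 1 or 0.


p = 0, q = 1
Operation: p NAND q
Evaluate: 0 NAND 1 = 1

1


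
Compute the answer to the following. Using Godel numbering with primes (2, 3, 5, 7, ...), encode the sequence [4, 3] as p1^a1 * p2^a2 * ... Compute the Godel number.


Encode each element as an exponent of the corresponding prime:
  2^4 = 16
  3^3 = 27
Product = 16 * 27 = 432

432


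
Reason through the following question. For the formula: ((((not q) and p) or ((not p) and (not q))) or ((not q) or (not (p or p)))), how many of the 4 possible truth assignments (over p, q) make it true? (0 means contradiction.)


Check all 4 assignments:
p=0, q=0: 1
p=0, q=1: 1
p=1, q=0: 1
p=1, q=1: 0
Count of True = 3

3


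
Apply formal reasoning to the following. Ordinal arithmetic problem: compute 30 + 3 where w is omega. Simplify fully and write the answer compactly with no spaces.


Compute 30 + 3.
Ordinal + is associative but NOT commutative; for finite n>0, n + w = w but w + n stays w+n.
Both operands finite; ordinal + agrees with natural +: 30 + 3 = 33.
Result = 33

33


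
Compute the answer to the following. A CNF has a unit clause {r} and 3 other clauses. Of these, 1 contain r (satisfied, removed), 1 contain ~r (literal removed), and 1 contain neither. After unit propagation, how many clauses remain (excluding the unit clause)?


Satisfied (removed): 1
Shortened (remain): 1
Unchanged (remain): 1
Remaining = 1 + 1 = 2

2


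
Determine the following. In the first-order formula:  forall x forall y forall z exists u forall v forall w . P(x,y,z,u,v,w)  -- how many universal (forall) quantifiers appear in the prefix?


Quantifier prefix: forall x forall y forall z exists u forall v forall w
Mark each quantifier type:
  U U U E U U
Universal count = 5, Existential count = 1
Asked for universal (forall) quantifiers: 5

5


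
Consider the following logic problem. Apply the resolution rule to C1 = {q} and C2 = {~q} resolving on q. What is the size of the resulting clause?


Remove q from C1 and ~q from C2.
C1 remainder: {}
C2 remainder: {}
Union (resolvent): {} (empty clause)
Resolvent has 0 literal(s).

0


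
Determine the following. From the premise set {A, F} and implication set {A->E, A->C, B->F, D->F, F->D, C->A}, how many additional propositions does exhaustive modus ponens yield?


Initial facts: {A, F}
Apply modus ponens to closure:
  A and A->E  =>  E
  A and A->C  =>  C
  F and F->D  =>  D
Final known: {A, C, D, E, F}
New propositions: {C, D, E}
Count = 3

3


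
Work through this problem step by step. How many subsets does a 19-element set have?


The power set of a set with n elements has 2^n elements.
|P(S)| = 2^19 = 524288

524288


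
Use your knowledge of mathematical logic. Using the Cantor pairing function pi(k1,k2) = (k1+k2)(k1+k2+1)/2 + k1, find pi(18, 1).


k1 + k2 = 19
(k1+k2)(k1+k2+1)/2 = 19 * 20 / 2 = 190
pi = 190 + 18 = 208

208


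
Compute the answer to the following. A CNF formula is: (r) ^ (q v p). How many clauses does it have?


A CNF formula is a conjunction of clauses.
Clauses are separated by ^.
Counting the conjuncts: 2 clauses.

2


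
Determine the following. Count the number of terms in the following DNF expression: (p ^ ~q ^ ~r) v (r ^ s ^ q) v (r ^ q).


A DNF formula is a disjunction of terms (conjunctions).
Terms are separated by v.
Counting the disjuncts: 3 terms.

3


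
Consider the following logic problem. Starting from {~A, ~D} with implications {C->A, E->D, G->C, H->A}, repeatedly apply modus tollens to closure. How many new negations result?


Initial negated facts: {~A, ~D}
Apply modus tollens to closure:
  ~A and C->A  =>  ~C
  ~D and E->D  =>  ~E
  ~C and G->C  =>  ~G
  ~A and H->A  =>  ~H
Final negated: {~A, ~C, ~D, ~E, ~G, ~H}
New negations: {~C, ~E, ~G, ~H}
Count = 4

4


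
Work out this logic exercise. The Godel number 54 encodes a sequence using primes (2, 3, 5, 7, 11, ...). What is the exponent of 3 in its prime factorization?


Factorize 54 by dividing by 3 repeatedly.
Division steps: 3 divides 54 exactly 3 time(s).
Exponent of 3 = 3

3


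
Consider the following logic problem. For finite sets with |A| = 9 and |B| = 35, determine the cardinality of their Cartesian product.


The Cartesian product A x B contains all ordered pairs (a, b).
|A x B| = |A| * |B| = 9 * 35 = 315

315


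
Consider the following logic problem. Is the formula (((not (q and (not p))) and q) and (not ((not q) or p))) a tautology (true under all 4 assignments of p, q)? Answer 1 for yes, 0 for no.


Check all 4 assignments:
p=0, q=0: 0
p=0, q=1: 0
p=1, q=0: 0
p=1, q=1: 0
Satisfying count = 0/4.
Tautology iff count = 4: no.

0


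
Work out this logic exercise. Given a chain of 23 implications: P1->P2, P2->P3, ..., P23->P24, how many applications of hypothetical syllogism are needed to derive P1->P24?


With 23 implications in a chain connecting 24 propositions:
P1->P2, P2->P3, ..., P23->P24
Steps needed = (number of implications) - 1 = 23 - 1 = 22

22


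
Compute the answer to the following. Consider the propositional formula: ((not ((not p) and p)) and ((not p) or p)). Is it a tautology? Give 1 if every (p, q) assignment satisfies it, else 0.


Check all 4 assignments:
p=0, q=0: 1
p=0, q=1: 1
p=1, q=0: 1
p=1, q=1: 1
Satisfying count = 4/4.
Tautology iff count = 4: yes.

1


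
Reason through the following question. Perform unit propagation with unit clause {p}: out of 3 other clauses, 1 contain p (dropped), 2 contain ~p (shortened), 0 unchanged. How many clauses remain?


Satisfied (removed): 1
Shortened (remain): 2
Unchanged (remain): 0
Remaining = 2 + 0 = 2

2


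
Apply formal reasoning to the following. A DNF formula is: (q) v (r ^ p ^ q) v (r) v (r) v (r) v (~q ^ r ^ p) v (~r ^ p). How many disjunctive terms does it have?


A DNF formula is a disjunction of terms (conjunctions).
Terms are separated by v.
Counting the disjuncts: 7 terms.

7


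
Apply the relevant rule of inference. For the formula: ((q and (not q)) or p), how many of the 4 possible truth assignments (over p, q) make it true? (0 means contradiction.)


Check all 4 assignments:
p=0, q=0: 0
p=0, q=1: 0
p=1, q=0: 1
p=1, q=1: 1
Count of True = 2

2


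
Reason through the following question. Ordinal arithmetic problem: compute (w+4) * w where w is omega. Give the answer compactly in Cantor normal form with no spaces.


Compute (w+4) * w.
Ordinal * is associative and left-distributive over +, but NOT commutative; for finite n>1, n*w = w but w*n stays w*n.
(w+4) * w = sup{(w+4)*k : k<w} = sup{w*k+4} = w^2 (the +4 tail is absorbed in the limit).
Result = w^2

w^2


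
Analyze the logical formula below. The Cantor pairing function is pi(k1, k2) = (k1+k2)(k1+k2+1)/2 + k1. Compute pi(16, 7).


k1 + k2 = 23
(k1+k2)(k1+k2+1)/2 = 23 * 24 / 2 = 276
pi = 276 + 16 = 292

292


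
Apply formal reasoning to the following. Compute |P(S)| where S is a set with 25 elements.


The power set of a set with n elements has 2^n elements.
|P(S)| = 2^25 = 33554432

33554432


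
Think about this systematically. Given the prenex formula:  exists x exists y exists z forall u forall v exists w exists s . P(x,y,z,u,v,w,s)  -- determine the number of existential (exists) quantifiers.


Quantifier prefix: exists x exists y exists z forall u forall v exists w exists s
Mark each quantifier type:
  E E E U U E E
Universal count = 2, Existential count = 5
Asked for existential (exists) quantifiers: 5

5


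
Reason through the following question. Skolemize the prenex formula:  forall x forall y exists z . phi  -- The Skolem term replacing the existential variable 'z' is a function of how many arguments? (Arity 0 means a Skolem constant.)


Quantifier prefix: forall x forall y exists z
'z' is existentially quantified at position 3.
Universal variables preceding it: x, y
Skolem function arity = 2

2


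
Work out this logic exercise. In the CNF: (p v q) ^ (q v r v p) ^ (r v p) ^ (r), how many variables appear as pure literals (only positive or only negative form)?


Check each variable for pure literal status:
p: pure positive
q: pure positive
r: pure positive
Pure literal count = 3

3


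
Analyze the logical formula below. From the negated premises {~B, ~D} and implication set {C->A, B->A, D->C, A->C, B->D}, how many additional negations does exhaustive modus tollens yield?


Initial negated facts: {~B, ~D}
Apply modus tollens to closure:
  (no implication fires)
Final negated: {~B, ~D}
New negations: {(none)}
Count = 0

0


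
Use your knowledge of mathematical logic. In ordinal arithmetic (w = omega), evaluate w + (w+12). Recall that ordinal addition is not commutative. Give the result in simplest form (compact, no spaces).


Compute w + (w+12).
Ordinal + is associative but NOT commutative; for finite n>0, n + w = w but w + n stays w+n.
w + (w+12) = (w+w) + 12 = w*2+12.
Result = w*2+12

w*2+12


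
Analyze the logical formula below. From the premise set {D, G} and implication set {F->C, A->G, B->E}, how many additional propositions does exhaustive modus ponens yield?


Initial facts: {D, G}
Apply modus ponens to closure:
  (no implication fires)
Final known: {D, G}
New propositions: {(none)}
Count = 0

0


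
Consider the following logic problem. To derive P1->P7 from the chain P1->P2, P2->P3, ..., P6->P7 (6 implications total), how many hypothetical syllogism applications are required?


With 6 implications in a chain connecting 7 propositions:
P1->P2, P2->P3, ..., P6->P7
Steps needed = (number of implications) - 1 = 6 - 1 = 5

5


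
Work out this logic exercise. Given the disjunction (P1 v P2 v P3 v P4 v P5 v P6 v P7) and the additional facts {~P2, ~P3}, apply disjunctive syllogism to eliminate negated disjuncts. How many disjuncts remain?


Original disjuncts (7): P1, P2, P3, P4, P5, P6, P7
Negated (eliminate): ~P2, ~P3
Remaining disjuncts: P1, P4, P5, P6, P7
Count = 7 - 2 = 5

5


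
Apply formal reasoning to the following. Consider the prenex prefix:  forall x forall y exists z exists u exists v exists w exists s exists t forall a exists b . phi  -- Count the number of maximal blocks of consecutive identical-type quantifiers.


Quantifier-type sequence: A A E E E E E E A E  (A=forall, E=exists)
Group into maximal same-type runs:
  Ax2 | Ex6 | Ax1 | Ex1
Number of blocks = 4

4


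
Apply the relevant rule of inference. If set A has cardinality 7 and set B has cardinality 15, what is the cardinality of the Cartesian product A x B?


The Cartesian product A x B contains all ordered pairs (a, b).
|A x B| = |A| * |B| = 7 * 15 = 105

105


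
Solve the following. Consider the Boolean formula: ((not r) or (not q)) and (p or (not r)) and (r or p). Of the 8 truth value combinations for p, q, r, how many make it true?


Evaluate all 8 assignments for p, q, r:
p=0, q=0, r=0: 0
p=0, q=0, r=1: 0
p=0, q=1, r=0: 0
p=0, q=1, r=1: 0
p=1, q=0, r=0: 1
p=1, q=0, r=1: 1
p=1, q=1, r=0: 1
p=1, q=1, r=1: 0
Satisfying count = 3

3


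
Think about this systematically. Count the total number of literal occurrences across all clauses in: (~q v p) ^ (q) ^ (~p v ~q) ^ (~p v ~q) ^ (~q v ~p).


Counting literals in each clause:
Clause 1: 2 literal(s)
Clause 2: 1 literal(s)
Clause 3: 2 literal(s)
Clause 4: 2 literal(s)
Clause 5: 2 literal(s)
Total = 9

9


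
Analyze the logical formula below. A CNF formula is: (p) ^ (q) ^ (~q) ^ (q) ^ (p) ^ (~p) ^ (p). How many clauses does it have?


A CNF formula is a conjunction of clauses.
Clauses are separated by ^.
Counting the conjuncts: 7 clauses.

7


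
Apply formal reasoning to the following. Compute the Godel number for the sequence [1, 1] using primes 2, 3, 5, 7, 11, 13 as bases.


Encode each element as an exponent of the corresponding prime:
  2^1 = 2
  3^1 = 3
Product = 2 * 3 = 6

6


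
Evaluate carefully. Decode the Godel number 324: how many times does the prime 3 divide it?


Factorize 324 by dividing by 3 repeatedly.
Division steps: 3 divides 324 exactly 4 time(s).
Exponent of 3 = 4

4


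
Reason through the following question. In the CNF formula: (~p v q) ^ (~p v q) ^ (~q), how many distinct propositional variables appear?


Identify each variable that appears in the formula.
Variables found: p, q
Count = 2

2


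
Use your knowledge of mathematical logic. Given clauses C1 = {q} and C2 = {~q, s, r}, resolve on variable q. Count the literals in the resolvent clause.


Remove q from C1 and ~q from C2.
C1 remainder: {}
C2 remainder: {s, r}
Union (resolvent): {r, s}
Resolvent has 2 literal(s).

2


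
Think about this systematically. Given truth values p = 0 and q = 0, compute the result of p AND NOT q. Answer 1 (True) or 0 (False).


p = 0, q = 0
Operation: p AND NOT q
Evaluate: 0 AND NOT 0 = 0

0


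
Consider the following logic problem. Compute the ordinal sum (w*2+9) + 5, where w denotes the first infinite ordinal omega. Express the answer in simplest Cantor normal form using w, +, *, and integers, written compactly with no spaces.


Compute (w*2+9) + 5.
Ordinal + is associative but NOT commutative; for finite n>0, n + w = w but w + n stays w+n.
By associativity: (w*2+9) + 5 = w*2 + (9+5) = w*2+14.
Result = w*2+14

w*2+14


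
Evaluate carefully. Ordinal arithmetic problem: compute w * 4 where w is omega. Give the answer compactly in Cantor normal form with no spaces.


Compute w * 4.
Ordinal * is associative and left-distributive over +, but NOT commutative; for finite n>1, n*w = w but w*n stays w*n.
w * 4 means 4 copies of w concatenated: w*4.
Result = w*4

w*4


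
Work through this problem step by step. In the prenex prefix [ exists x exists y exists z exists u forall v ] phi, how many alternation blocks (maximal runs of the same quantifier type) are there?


Quantifier-type sequence: E E E E A  (A=forall, E=exists)
Group into maximal same-type runs:
  Ex4 | Ax1
Number of blocks = 2

2
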